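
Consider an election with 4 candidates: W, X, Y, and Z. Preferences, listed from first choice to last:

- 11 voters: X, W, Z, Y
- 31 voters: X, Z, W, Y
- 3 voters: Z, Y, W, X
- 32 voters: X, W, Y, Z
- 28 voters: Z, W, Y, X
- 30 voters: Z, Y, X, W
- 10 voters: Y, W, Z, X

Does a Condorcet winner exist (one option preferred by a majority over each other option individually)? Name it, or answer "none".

X vs W: 104–41 for X.
X vs Y: 74–71 for X.
X vs Z: 74–71 for X.
X beats every other option head-to-head.

X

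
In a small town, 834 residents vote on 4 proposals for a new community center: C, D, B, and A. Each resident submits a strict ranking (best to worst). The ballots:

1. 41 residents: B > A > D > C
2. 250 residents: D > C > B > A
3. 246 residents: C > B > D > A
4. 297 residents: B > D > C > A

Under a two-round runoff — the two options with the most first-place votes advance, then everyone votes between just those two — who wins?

Round 1 first-place votes: C 246, D 250, B 338, A 0.
B and D advance.
Runoff: B is preferred to D by 584 voters; D by 250.
B wins the runoff.

B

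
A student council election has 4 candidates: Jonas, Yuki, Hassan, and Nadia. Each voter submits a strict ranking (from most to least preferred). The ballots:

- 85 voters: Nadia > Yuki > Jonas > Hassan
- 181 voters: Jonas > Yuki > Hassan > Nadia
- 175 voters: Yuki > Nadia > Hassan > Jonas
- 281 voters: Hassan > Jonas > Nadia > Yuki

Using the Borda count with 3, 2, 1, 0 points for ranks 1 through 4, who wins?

Hassan

Jonas: 85·1 + 181·3 + 175·0 + 281·2 = 1190
Yuki: 85·2 + 181·2 + 175·3 + 281·0 = 1057
Hassan: 85·0 + 181·1 + 175·1 + 281·3 = 1199
Nadia: 85·3 + 181·0 + 175·2 + 281·1 = 886
Hassan has the highest Borda score (1199).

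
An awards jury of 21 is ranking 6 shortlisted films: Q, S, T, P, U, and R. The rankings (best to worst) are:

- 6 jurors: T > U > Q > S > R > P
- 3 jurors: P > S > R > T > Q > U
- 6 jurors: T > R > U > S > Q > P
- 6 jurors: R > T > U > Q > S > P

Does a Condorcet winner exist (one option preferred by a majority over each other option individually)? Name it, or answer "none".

T vs Q: 21–0 for T.
T vs S: 18–3 for T.
T vs P: 18–3 for T.
T vs U: 21–0 for T.
T vs R: 12–9 for T.
T beats every other option head-to-head.

T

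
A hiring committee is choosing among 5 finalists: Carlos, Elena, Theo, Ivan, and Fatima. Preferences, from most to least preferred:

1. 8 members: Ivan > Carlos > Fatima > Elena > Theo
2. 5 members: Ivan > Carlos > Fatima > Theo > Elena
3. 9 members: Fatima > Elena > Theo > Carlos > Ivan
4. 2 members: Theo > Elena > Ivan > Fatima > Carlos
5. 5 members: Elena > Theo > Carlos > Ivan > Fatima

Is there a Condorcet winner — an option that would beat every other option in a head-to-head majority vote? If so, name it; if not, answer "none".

Checking pairwise contests:
Elena beats Carlos 16–13.
Fatima beats Elena 22–7.
Elena beats Theo 22–7.
Elena beats Ivan 16–13.
Carlos beats Fatima 18–11.
Every option loses at least one head-to-head, so there is no Condorcet winner.

none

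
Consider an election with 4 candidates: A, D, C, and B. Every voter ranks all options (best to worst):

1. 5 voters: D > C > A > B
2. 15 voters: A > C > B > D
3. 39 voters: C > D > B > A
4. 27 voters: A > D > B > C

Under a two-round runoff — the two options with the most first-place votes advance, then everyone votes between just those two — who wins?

Round 1 first-place votes: A 42, D 5, C 39, B 0.
A and C advance.
Runoff: A is preferred to C by 42 voters; C by 44.
C wins the runoff.

C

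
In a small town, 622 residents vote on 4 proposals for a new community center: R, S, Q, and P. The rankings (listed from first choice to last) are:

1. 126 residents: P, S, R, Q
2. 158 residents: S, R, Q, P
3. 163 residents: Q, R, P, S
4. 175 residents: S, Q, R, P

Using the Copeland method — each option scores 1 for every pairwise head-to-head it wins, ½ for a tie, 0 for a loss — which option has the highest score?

R: beats P; loses to S and Q → score 1.
S: beats R, Q, and P → score 3.
Q: beats R and P; loses to S → score 2.
P: loses to R, S, and Q → score 0.
S has the best pairwise record.

S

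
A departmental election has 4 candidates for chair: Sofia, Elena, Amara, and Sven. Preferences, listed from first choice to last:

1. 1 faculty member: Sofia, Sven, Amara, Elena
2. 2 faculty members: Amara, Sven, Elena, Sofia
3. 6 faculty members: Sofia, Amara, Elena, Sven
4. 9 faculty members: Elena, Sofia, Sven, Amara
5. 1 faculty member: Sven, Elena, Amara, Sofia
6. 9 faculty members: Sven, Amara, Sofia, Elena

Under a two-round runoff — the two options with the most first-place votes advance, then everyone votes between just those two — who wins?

Elena

Round 1 first-place votes: Sofia 7, Elena 9, Amara 2, Sven 10.
Sven and Elena advance.
Runoff: Sven is preferred to Elena by 13 voters; Elena by 15.
Elena wins the runoff.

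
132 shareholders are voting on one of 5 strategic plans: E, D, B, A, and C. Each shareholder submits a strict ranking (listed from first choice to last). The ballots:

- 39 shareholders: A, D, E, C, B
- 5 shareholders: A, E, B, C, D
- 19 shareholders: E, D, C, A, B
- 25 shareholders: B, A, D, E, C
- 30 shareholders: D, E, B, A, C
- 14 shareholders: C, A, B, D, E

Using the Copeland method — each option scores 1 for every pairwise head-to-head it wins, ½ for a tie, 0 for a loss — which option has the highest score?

E: beats B and C; loses to D and A → score 2.
D: beats E, B, and C; loses to A → score 3.
B: loses to E, D, A, and C → score 0.
A: beats E, D, B, and C → score 4.
C: beats B; loses to E, D, and A → score 1.
A has the best pairwise record.

A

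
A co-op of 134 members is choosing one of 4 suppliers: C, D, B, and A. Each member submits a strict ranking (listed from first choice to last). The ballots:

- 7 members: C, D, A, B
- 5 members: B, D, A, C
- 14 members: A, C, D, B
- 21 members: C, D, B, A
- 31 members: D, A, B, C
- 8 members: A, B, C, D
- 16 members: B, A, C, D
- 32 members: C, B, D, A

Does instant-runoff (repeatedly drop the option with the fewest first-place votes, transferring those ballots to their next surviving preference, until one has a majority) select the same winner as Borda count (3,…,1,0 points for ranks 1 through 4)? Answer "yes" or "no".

no

Instant-runoff — R1 C 60, D 31, B 21, A 22 (B out); R2 C 60, D 36, A 38 (D out); R3 C 60, A 74 (A winner). Winner: A.
Borda — scores: C 232, D 205, B 195, A 172. Winner: C.
The two methods disagree.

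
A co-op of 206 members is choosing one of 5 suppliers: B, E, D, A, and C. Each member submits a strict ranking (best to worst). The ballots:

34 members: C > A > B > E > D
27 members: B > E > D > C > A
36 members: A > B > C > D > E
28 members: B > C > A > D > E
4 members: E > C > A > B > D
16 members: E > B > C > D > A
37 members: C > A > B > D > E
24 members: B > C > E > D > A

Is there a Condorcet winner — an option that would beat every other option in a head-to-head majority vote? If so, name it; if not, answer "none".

none

Checking pairwise contests:
A beats B 111–95.
B beats E 186–20.
B beats D 206–0.
C beats A 170–36.
B beats C 131–75.
Every option loses at least one head-to-head, so there is no Condorcet winner.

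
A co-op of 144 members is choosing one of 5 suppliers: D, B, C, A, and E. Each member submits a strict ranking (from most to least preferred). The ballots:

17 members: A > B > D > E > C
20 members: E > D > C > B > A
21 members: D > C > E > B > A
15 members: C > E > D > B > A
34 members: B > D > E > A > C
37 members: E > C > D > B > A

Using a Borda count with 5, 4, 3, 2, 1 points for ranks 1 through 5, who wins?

D: 17·3 + 20·4 + 21·5 + 15·3 + 34·4 + 37·3 = 528
B: 17·4 + 20·2 + 21·2 + 15·2 + 34·5 + 37·2 = 424
C: 17·1 + 20·3 + 21·4 + 15·5 + 34·1 + 37·4 = 418
A: 17·5 + 20·1 + 21·1 + 15·1 + 34·2 + 37·1 = 246
E: 17·2 + 20·5 + 21·3 + 15·4 + 34·3 + 37·5 = 544
E has the highest Borda score (544).

E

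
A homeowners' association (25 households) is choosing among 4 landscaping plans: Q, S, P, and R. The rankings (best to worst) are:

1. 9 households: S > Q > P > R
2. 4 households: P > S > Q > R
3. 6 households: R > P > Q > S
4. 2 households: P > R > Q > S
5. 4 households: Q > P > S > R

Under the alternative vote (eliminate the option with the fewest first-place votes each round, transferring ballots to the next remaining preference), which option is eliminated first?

Round 1: Q 4, S 9, P 6, R 6. Eliminate Q.

Q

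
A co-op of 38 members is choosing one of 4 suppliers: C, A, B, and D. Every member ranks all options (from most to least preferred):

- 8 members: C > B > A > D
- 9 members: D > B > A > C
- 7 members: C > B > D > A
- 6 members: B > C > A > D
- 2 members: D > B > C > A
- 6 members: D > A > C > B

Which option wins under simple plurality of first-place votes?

First-place votes: C 15, A 0, B 6, D 17.
D has the most first-place votes.

D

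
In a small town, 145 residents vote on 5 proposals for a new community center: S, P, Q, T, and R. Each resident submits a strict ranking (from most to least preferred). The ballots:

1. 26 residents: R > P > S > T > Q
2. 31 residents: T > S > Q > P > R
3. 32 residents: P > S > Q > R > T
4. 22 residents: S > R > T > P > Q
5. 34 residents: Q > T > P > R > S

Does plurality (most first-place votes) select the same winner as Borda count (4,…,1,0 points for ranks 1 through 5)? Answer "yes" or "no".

no

Plurality — first-place votes: S 22, P 32, Q 34, T 31, R 26. Winner: Q.
Borda — scores: S 329, P 327, Q 262, T 296, R 236. Winner: S.
The two methods disagree.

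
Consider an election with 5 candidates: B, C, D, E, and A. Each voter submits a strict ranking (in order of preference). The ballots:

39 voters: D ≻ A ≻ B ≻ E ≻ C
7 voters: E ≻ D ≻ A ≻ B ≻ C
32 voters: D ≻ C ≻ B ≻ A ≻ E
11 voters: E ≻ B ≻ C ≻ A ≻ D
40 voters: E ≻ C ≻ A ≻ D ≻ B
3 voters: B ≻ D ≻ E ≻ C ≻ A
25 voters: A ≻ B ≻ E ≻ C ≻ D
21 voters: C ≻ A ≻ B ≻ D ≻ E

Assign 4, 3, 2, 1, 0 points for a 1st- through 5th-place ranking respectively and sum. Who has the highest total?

A

B: 39·2 + 7·1 + 32·2 + 11·3 + 40·0 + 3·4 + 25·3 + 21·2 = 311
C: 39·0 + 7·0 + 32·3 + 11·2 + 40·3 + 3·1 + 25·1 + 21·4 = 350
D: 39·4 + 7·3 + 32·4 + 11·0 + 40·1 + 3·3 + 25·0 + 21·1 = 375
E: 39·1 + 7·4 + 32·0 + 11·4 + 40·4 + 3·2 + 25·2 + 21·0 = 327
A: 39·3 + 7·2 + 32·1 + 11·1 + 40·2 + 3·0 + 25·4 + 21·3 = 417
A has the highest Borda score (417).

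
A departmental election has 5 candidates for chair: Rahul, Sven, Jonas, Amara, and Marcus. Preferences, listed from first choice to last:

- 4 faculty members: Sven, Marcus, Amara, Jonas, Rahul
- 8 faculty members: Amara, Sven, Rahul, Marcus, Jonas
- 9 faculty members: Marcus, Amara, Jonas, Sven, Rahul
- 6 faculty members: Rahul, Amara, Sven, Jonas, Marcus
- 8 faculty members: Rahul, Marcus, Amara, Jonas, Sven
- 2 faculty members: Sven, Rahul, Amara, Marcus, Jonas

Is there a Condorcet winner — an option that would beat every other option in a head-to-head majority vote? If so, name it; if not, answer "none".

Checking pairwise contests:
Sven beats Rahul 23–14.
Amara beats Sven 31–6.
Rahul beats Jonas 24–13.
Marcus beats Amara 21–16.
Rahul beats Marcus 24–13.
Every option loses at least one head-to-head, so there is no Condorcet winner.

none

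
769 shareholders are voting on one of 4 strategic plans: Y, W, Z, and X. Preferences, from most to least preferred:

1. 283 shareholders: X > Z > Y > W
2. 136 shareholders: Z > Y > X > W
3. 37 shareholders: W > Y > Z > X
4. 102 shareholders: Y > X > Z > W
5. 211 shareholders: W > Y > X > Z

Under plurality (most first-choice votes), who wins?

First-place votes: Y 102, W 248, Z 136, X 283.
X has the most first-place votes.

X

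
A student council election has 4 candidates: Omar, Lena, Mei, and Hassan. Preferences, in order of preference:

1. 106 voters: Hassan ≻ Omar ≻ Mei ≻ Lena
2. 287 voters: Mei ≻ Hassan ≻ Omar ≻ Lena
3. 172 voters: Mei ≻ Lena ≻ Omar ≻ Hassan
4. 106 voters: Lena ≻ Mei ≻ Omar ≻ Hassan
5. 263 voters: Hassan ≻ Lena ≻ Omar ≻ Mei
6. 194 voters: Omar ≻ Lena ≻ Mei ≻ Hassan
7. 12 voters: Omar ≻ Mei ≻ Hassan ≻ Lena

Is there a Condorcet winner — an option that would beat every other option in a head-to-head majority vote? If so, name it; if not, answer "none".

Checking pairwise contests:
Hassan beats Omar 656–484.
Omar beats Lena 599–541.
Omar beats Mei 575–565.
Mei beats Hassan 771–369.
Every option loses at least one head-to-head, so there is no Condorcet winner.

none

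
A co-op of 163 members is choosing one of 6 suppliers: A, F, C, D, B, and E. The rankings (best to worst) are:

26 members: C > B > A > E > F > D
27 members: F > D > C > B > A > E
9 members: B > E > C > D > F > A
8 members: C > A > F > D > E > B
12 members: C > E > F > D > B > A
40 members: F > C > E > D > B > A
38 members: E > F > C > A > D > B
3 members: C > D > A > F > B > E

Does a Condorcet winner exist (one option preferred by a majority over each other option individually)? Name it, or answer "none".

Checking pairwise contests:
F beats A 126–37.
E beats F 85–78.
F beats C 105–58.
F beats D 151–12.
F beats B 128–35.
C beats E 116–47.
Every option loses at least one head-to-head, so there is no Condorcet winner.

none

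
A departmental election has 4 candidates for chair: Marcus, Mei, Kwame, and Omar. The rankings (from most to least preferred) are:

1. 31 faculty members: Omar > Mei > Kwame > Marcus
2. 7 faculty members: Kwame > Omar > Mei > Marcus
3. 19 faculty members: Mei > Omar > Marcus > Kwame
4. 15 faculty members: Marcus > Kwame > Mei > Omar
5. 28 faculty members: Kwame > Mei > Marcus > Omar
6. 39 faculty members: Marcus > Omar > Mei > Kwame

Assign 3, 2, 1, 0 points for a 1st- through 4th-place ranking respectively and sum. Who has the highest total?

Marcus: 31·0 + 7·0 + 19·1 + 15·3 + 28·1 + 39·3 = 209
Mei: 31·2 + 7·1 + 19·3 + 15·1 + 28·2 + 39·1 = 236
Kwame: 31·1 + 7·3 + 19·0 + 15·2 + 28·3 + 39·0 = 166
Omar: 31·3 + 7·2 + 19·2 + 15·0 + 28·0 + 39·2 = 223
Mei has the highest Borda score (236).

Mei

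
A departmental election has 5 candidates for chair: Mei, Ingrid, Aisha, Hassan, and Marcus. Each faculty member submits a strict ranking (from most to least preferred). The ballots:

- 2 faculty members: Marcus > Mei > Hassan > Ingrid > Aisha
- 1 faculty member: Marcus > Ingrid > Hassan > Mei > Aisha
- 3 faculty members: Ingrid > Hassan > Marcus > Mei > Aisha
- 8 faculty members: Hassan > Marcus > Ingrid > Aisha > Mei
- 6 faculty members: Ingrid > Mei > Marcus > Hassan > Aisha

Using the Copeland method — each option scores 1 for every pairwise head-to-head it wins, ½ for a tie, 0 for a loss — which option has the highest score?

Mei: beats Aisha; loses to Ingrid, Hassan, and Marcus → score 1.
Ingrid: beats Mei and Aisha; ties Hassan; loses to Marcus → score 2.5.
Aisha: loses to Mei, Ingrid, Hassan, and Marcus → score 0.
Hassan: beats Mei, Aisha, and Marcus; ties Ingrid → score 3.5.
Marcus: beats Mei, Ingrid, and Aisha; loses to Hassan → score 3.
Hassan has the best pairwise record.

Hassan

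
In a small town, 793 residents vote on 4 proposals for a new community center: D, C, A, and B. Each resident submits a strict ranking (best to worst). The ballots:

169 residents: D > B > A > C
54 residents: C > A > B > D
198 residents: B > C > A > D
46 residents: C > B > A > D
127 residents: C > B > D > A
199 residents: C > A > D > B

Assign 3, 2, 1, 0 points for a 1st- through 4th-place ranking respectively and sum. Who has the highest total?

C

D: 169·3 + 54·0 + 198·0 + 46·0 + 127·1 + 199·1 = 833
C: 169·0 + 54·3 + 198·2 + 46·3 + 127·3 + 199·3 = 1674
A: 169·1 + 54·2 + 198·1 + 46·1 + 127·0 + 199·2 = 919
B: 169·2 + 54·1 + 198·3 + 46·2 + 127·2 + 199·0 = 1332
C has the highest Borda score (1674).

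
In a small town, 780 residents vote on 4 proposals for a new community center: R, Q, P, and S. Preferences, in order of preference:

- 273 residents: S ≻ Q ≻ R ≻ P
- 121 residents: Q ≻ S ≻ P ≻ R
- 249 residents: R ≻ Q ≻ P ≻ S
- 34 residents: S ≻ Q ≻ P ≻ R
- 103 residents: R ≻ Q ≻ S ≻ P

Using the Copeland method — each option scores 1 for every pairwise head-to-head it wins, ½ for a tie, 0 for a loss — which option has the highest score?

Q

R: beats P; loses to Q and S → score 1.
Q: beats R, P, and S → score 3.
P: loses to R, Q, and S → score 0.
S: beats R and P; loses to Q → score 2.
Q has the best pairwise record.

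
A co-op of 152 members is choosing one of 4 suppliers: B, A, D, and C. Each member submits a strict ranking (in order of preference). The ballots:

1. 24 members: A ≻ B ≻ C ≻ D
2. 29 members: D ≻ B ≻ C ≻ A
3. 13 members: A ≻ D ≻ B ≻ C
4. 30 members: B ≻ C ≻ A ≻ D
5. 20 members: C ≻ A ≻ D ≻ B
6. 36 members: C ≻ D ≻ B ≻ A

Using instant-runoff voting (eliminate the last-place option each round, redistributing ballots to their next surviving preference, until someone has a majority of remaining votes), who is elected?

B

Round 1: B 30, A 37, D 29, C 56. Eliminate D.
Round 2: B 59, A 37, C 56. Eliminate A.
Round 3: B 96, C 56. B has a majority.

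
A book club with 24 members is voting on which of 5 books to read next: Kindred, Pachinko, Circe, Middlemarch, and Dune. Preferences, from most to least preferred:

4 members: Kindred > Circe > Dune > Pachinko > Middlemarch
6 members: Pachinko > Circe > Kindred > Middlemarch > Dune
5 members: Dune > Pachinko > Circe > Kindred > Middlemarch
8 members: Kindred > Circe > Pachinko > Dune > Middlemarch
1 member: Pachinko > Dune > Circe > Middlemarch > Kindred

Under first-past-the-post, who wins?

First-place votes: Kindred 12, Pachinko 7, Circe 0, Middlemarch 0, Dune 5.
Kindred has the most first-place votes.

Kindred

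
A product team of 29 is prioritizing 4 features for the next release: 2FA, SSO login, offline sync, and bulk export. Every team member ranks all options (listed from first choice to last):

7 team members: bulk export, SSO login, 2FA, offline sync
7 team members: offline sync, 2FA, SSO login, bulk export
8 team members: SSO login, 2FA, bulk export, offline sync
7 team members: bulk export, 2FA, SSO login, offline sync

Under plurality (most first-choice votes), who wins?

bulk export

First-place votes: 2FA 0, SSO login 8, offline sync 7, bulk export 14.
bulk export has the most first-place votes.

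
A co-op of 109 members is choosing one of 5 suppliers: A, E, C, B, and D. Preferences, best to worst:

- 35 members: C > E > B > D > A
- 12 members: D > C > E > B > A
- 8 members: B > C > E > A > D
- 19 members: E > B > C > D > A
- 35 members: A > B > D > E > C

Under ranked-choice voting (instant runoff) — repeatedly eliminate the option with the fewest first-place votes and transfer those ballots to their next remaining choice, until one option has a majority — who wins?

C

Round 1: A 35, E 19, C 35, B 8, D 12. Eliminate B.
Round 2: A 35, E 19, C 43, D 12. Eliminate D.
Round 3: A 35, E 19, C 55. C has a majority.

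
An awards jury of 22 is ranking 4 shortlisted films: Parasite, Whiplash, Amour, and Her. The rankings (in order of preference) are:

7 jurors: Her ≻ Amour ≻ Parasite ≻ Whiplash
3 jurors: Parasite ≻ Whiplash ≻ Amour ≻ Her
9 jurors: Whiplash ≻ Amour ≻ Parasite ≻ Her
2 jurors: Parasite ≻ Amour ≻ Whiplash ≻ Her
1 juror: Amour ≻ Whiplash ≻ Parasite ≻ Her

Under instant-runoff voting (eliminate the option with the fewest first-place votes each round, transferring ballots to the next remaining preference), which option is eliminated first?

Amour

Round 1: Parasite 5, Whiplash 9, Amour 1, Her 7. Eliminate Amour.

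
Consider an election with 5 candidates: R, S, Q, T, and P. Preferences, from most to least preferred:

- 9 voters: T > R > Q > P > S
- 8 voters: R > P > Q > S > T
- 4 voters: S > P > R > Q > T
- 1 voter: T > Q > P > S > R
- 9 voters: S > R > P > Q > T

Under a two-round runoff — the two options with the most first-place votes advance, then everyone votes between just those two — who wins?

S

Round 1 first-place votes: R 8, S 13, Q 0, T 10, P 0.
S and T advance.
Runoff: S is preferred to T by 21 voters; T by 10.
S wins the runoff.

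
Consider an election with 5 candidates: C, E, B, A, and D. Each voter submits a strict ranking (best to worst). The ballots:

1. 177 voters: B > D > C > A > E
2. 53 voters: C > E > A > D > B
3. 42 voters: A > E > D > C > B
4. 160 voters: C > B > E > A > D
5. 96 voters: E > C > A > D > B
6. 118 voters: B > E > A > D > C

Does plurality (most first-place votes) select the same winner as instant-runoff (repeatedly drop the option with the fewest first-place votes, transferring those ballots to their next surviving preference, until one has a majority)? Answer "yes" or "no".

Plurality — first-place votes: C 213, E 96, B 295, A 42, D 0. Winner: B.
Instant-runoff — R1 C 213, E 96, B 295, A 42, D 0 (D out); R2 C 213, E 96, B 295, A 42 (A out); R3 C 213, E 138, B 295 (E out); R4 C 351, B 295 (C winner). Winner: C.
The two methods disagree.

no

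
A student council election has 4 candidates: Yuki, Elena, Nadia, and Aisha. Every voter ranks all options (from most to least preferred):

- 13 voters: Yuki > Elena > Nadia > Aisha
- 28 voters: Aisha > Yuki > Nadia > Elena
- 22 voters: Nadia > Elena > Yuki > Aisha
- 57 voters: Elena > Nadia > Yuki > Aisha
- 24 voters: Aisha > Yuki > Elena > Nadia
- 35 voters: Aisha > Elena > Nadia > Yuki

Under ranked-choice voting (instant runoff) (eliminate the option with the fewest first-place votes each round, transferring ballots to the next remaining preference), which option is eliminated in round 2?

Round 1: Yuki 13, Elena 57, Nadia 22, Aisha 87. Eliminate Yuki.
Round 2: Elena 70, Nadia 22, Aisha 87. Eliminate Nadia.

Nadia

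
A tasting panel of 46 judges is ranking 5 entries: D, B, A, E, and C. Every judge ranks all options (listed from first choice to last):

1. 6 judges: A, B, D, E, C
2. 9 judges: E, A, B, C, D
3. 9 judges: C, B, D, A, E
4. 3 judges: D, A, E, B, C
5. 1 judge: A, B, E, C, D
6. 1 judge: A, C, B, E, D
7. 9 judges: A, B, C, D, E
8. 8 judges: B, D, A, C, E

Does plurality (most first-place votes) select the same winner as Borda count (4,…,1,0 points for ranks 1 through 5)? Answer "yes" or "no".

no

Plurality — first-place votes: D 3, B 8, A 17, E 9, C 9. Winner: A.
Borda — scores: D 75, B 130, A 129, E 51, C 75. Winner: B.
The two methods disagree.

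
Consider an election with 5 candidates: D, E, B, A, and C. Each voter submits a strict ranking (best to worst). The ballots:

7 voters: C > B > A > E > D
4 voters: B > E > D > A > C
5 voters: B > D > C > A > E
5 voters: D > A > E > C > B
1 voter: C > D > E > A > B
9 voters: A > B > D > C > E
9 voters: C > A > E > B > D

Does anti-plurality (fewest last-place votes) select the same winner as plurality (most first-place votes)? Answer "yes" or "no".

Anti-plurality — last-place votes: D 16, E 14, B 6, A 0, C 4. Winner: A.
Plurality — first-place votes: D 5, E 0, B 9, A 9, C 17. Winner: C.
The two methods disagree.

no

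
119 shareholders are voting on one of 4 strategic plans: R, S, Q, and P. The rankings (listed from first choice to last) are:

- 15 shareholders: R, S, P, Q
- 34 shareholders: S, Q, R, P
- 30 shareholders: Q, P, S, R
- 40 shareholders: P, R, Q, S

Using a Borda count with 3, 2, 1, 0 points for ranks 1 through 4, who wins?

R: 15·3 + 34·1 + 30·0 + 40·2 = 159
S: 15·2 + 34·3 + 30·1 + 40·0 = 162
Q: 15·0 + 34·2 + 30·3 + 40·1 = 198
P: 15·1 + 34·0 + 30·2 + 40·3 = 195
Q has the highest Borda score (198).

Q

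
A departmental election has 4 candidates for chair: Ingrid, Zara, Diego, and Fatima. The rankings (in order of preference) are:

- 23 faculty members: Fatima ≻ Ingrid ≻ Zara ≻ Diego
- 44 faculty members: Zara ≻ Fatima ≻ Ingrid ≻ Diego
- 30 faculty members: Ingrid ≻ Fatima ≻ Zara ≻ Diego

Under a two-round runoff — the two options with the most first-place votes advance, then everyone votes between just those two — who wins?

Ingrid

Round 1 first-place votes: Ingrid 30, Zara 44, Diego 0, Fatima 23.
Zara and Ingrid advance.
Runoff: Zara is preferred to Ingrid by 44 voters; Ingrid by 53.
Ingrid wins the runoff.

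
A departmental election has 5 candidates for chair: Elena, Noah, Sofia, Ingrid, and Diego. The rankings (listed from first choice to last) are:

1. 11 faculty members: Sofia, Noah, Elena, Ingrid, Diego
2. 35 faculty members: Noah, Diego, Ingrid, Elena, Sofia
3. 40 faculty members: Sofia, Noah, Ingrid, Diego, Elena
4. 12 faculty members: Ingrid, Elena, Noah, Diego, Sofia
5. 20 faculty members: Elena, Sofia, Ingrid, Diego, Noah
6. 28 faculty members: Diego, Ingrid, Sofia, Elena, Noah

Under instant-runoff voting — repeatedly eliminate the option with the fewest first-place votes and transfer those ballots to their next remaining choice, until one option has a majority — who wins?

Round 1: Elena 20, Noah 35, Sofia 51, Ingrid 12, Diego 28. Eliminate Ingrid.
Round 2: Elena 32, Noah 35, Sofia 51, Diego 28. Eliminate Diego.
Round 3: Elena 32, Noah 35, Sofia 79. Sofia has a majority.

Sofia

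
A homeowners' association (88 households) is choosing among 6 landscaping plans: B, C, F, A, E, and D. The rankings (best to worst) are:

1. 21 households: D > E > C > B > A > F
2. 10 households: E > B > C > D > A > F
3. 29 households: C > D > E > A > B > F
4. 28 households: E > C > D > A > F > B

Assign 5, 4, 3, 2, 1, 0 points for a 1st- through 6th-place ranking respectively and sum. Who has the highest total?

B: 21·2 + 10·4 + 29·1 + 28·0 = 111
C: 21·3 + 10·3 + 29·5 + 28·4 = 350
F: 21·0 + 10·0 + 29·0 + 28·1 = 28
A: 21·1 + 10·1 + 29·2 + 28·2 = 145
E: 21·4 + 10·5 + 29·3 + 28·5 = 361
D: 21·5 + 10·2 + 29·4 + 28·3 = 325
E has the highest Borda score (361).

E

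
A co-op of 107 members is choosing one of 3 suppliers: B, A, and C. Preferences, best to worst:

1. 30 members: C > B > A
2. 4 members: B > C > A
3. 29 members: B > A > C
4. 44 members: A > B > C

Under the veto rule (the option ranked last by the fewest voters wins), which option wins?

Last-place votes: B 0, A 34, C 73.
B is ranked last by the fewest voters, so B wins.

B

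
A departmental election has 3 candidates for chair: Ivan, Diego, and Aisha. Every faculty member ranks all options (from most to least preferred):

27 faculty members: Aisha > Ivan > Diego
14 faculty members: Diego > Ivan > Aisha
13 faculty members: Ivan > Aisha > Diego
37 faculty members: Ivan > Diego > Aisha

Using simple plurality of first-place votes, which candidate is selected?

Ivan

First-place votes: Ivan 50, Diego 14, Aisha 27.
Ivan has the most first-place votes.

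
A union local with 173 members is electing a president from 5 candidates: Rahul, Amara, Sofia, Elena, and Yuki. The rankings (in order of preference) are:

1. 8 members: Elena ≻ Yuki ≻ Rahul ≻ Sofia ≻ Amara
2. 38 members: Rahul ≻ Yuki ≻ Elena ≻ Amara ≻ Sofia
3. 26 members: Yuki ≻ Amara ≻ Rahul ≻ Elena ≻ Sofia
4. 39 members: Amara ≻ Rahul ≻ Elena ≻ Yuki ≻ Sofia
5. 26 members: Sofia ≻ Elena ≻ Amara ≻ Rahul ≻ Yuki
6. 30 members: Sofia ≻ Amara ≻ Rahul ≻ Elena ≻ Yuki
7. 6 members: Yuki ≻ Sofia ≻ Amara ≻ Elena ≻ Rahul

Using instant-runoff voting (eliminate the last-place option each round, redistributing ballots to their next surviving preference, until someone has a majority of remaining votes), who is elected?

Round 1: Rahul 38, Amara 39, Sofia 56, Elena 8, Yuki 32. Eliminate Elena.
Round 2: Rahul 38, Amara 39, Sofia 56, Yuki 40. Eliminate Rahul.
Round 3: Amara 39, Sofia 56, Yuki 78. Eliminate Amara.
Round 4: Sofia 56, Yuki 117. Yuki has a majority.

Yuki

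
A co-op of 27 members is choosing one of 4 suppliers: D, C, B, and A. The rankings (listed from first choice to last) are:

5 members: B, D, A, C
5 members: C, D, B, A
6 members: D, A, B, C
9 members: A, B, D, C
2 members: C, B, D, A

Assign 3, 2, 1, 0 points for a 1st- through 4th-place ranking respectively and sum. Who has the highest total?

D

D: 5·2 + 5·2 + 6·3 + 9·1 + 2·1 = 49
C: 5·0 + 5·3 + 6·0 + 9·0 + 2·3 = 21
B: 5·3 + 5·1 + 6·1 + 9·2 + 2·2 = 48
A: 5·1 + 5·0 + 6·2 + 9·3 + 2·0 = 44
D has the highest Borda score (49).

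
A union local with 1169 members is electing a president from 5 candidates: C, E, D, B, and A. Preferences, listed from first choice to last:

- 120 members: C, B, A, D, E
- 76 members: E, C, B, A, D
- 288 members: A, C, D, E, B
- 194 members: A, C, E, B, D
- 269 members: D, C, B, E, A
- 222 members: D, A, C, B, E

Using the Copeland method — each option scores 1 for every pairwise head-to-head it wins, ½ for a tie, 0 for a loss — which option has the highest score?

A

C: beats E, D, and B; loses to A → score 3.
E: loses to C, D, B, and A → score 0.
D: beats E and B; loses to C and A → score 2.
B: beats E; loses to C, D, and A → score 1.
A: beats C, E, D, and B → score 4.
A has the best pairwise record.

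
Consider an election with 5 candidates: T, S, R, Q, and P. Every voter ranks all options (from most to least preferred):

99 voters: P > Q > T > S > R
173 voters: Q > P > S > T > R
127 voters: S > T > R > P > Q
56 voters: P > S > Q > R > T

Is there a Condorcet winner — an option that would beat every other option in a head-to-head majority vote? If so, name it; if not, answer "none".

P vs T: 328–127 for P.
P vs S: 328–127 for P.
P vs R: 328–127 for P.
P vs Q: 282–173 for P.
P beats every other option head-to-head.

P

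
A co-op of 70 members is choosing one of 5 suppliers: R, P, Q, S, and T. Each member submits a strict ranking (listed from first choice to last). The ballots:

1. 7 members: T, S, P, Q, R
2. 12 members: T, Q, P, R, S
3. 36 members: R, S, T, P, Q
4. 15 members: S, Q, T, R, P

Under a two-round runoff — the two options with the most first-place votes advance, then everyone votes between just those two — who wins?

R

Round 1 first-place votes: R 36, P 0, Q 0, S 15, T 19.
R and T advance.
Runoff: R is preferred to T by 36 voters; T by 34.
R wins the runoff.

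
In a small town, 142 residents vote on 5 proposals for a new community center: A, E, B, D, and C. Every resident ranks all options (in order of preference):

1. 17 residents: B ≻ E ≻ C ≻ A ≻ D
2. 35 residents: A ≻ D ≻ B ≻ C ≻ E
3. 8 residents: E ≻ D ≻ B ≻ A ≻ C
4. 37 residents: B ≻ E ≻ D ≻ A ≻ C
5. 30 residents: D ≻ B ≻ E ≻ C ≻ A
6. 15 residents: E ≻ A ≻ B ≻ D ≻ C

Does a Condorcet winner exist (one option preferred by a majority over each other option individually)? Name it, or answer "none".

none

Checking pairwise contests:
E beats A 107–35.
B beats E 119–23.
D beats B 73–69.
E beats D 77–65.
A beats C 95–47.
Every option loses at least one head-to-head, so there is no Condorcet winner.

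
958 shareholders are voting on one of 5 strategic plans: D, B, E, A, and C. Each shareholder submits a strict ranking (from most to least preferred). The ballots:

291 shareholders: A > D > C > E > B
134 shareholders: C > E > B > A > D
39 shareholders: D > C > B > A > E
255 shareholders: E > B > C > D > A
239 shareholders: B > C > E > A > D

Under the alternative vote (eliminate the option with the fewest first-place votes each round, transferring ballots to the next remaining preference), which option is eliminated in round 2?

C

Round 1: D 39, B 239, E 255, A 291, C 134. Eliminate D.
Round 2: B 239, E 255, A 291, C 173. Eliminate C.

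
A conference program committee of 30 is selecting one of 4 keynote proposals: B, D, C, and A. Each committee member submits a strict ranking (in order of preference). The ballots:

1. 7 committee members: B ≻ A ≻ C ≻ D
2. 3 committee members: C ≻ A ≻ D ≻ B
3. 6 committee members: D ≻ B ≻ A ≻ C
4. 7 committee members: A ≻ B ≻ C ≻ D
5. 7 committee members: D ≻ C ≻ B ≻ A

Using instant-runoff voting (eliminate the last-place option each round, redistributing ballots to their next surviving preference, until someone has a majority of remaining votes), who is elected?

A

Round 1: B 7, D 13, C 3, A 7. Eliminate C.
Round 2: B 7, D 13, A 10. Eliminate B.
Round 3: D 13, A 17. A has a majority.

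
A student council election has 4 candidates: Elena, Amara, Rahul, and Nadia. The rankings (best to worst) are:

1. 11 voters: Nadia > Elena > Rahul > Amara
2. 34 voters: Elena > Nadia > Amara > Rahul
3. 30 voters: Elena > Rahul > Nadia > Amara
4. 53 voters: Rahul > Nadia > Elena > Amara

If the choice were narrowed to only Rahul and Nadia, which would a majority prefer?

Rahul

Voters preferring Rahul to Nadia: 83; preferring Nadia to Rahul: 45.
Rahul wins the head-to-head.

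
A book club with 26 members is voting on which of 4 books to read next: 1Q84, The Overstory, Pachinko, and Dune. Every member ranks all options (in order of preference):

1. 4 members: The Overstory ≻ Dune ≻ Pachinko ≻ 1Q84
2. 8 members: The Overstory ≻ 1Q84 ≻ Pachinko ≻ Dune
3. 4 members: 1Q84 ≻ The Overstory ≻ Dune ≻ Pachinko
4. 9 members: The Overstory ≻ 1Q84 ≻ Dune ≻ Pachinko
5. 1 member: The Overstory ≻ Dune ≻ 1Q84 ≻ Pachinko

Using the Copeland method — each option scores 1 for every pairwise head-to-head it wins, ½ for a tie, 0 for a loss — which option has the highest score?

The Overstory

1Q84: beats Pachinko and Dune; loses to The Overstory → score 2.
The Overstory: beats 1Q84, Pachinko, and Dune → score 3.
Pachinko: loses to 1Q84, The Overstory, and Dune → score 0.
Dune: beats Pachinko; loses to 1Q84 and The Overstory → score 1.
The Overstory has the best pairwise record.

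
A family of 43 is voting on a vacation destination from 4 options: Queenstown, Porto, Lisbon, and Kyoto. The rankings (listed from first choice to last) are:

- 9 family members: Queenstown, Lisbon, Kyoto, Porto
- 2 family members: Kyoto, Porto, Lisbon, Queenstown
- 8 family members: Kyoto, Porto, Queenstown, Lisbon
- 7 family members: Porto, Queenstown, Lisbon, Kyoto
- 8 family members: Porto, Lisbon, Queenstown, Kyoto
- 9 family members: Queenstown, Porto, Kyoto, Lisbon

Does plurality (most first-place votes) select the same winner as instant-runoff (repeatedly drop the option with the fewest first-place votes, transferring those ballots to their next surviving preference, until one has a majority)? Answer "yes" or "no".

Plurality — first-place votes: Queenstown 18, Porto 15, Lisbon 0, Kyoto 10. Winner: Queenstown.
Instant-runoff — R1 Queenstown 18, Porto 15, Lisbon 0, Kyoto 10 (Lisbon out); R2 Queenstown 18, Porto 15, Kyoto 10 (Kyoto out); R3 Queenstown 18, Porto 25 (Porto winner). Winner: Porto.
The two methods disagree.

no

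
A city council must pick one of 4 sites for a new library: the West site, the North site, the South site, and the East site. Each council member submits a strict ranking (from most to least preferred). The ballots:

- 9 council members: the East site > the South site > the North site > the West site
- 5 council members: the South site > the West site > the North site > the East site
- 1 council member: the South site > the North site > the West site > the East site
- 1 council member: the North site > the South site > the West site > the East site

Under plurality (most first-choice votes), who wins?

the East site

First-place votes: the West site 0, the North site 1, the South site 6, the East site 9.
the East site has the most first-place votes.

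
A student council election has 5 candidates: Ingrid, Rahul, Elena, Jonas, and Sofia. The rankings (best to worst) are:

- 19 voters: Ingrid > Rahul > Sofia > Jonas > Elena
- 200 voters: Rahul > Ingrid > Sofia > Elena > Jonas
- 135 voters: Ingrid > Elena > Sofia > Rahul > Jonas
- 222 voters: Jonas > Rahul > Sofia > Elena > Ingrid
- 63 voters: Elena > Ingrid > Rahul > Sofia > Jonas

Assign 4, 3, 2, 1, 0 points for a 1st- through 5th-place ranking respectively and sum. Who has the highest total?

Ingrid: 19·4 + 200·3 + 135·4 + 222·0 + 63·3 = 1405
Rahul: 19·3 + 200·4 + 135·1 + 222·3 + 63·2 = 1784
Elena: 19·0 + 200·1 + 135·3 + 222·1 + 63·4 = 1079
Jonas: 19·1 + 200·0 + 135·0 + 222·4 + 63·0 = 907
Sofia: 19·2 + 200·2 + 135·2 + 222·2 + 63·1 = 1215
Rahul has the highest Borda score (1784).

Rahul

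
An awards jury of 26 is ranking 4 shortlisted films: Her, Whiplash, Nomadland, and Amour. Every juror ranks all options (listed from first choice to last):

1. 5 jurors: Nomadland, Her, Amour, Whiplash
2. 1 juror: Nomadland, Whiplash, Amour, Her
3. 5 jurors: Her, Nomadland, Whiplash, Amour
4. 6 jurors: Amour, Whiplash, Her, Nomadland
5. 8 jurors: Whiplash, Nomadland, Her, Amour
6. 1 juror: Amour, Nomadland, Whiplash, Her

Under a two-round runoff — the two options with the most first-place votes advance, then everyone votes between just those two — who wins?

Whiplash

Round 1 first-place votes: Her 5, Whiplash 8, Nomadland 6, Amour 7.
Whiplash and Amour advance.
Runoff: Whiplash is preferred to Amour by 14 voters; Amour by 12.
Whiplash wins the runoff.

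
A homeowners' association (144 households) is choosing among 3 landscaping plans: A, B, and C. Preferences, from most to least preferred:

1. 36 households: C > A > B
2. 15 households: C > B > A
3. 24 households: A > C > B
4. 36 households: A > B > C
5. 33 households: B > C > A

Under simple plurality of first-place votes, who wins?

A

First-place votes: A 60, B 33, C 51.
A has the most first-place votes.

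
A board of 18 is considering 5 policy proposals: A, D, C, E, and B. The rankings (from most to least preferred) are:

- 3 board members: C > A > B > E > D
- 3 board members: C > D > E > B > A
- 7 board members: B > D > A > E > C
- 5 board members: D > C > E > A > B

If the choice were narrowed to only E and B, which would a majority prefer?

B

Voters preferring E to B: 8; preferring B to E: 10.
B wins the head-to-head.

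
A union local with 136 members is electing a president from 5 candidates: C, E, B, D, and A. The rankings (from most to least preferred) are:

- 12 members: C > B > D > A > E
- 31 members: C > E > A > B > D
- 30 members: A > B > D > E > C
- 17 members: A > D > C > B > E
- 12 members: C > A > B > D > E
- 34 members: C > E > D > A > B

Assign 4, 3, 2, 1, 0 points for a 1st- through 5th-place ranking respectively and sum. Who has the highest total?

C

C: 12·4 + 31·4 + 30·0 + 17·2 + 12·4 + 34·4 = 390
E: 12·0 + 31·3 + 30·1 + 17·0 + 12·0 + 34·3 = 225
B: 12·3 + 31·1 + 30·3 + 17·1 + 12·2 + 34·0 = 198
D: 12·2 + 31·0 + 30·2 + 17·3 + 12·1 + 34·2 = 215
A: 12·1 + 31·2 + 30·4 + 17·4 + 12·3 + 34·1 = 332
C has the highest Borda score (390).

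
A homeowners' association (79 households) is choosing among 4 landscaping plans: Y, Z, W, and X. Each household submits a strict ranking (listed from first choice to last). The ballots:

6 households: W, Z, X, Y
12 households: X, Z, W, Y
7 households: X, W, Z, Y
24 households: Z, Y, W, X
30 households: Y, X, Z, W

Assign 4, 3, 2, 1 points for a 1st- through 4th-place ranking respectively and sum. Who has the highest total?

Y: 6·1 + 12·1 + 7·1 + 24·3 + 30·4 = 217
Z: 6·3 + 12·3 + 7·2 + 24·4 + 30·2 = 224
W: 6·4 + 12·2 + 7·3 + 24·2 + 30·1 = 147
X: 6·2 + 12·4 + 7·4 + 24·1 + 30·3 = 202
Z has the highest Borda score (224).

Z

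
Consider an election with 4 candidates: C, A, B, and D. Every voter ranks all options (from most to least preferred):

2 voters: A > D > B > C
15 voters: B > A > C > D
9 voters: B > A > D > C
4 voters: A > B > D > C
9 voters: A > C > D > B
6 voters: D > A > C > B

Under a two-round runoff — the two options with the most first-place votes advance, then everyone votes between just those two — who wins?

Round 1 first-place votes: C 0, A 15, B 24, D 6.
B and A advance.
Runoff: B is preferred to A by 24 voters; A by 21.
B wins the runoff.

B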